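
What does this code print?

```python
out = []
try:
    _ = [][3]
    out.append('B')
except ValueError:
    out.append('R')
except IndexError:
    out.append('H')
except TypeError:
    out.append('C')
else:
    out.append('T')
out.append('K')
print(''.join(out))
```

Execution trace: 'H' (except IndexError) → 'K' (after the try/except). Output: HK

Answer: HK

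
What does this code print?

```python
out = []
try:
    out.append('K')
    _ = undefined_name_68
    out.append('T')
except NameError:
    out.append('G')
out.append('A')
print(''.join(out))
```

Execution trace: 'K' (try body) → 'G' (except NameError) → 'A' (after the try/except). Output: KGA

Answer: KGA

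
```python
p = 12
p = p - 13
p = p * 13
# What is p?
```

Trace:
`p = 12` → p = 12
`p = p - 13` → p = -1
`p = p * 13` → p = -13
So p = -13

Answer: -13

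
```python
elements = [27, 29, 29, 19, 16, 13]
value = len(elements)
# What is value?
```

Trace:
`elements = [27, 29, 29, 19, 16, 13]` → elements = [27, 29, 29, 19, 16, 13]
`value = len(elements)` → value = 6
So value = 6

Answer: 6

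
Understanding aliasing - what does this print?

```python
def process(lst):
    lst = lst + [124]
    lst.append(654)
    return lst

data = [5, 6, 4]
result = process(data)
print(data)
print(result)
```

Key concept: rebinding parameter vs mutation.
Step by step:
`data = [5, 6, 4]` → data = [5, 6, 4]
`result = process(data)` → result = [5, 6, 4, 124, 654]
`print(data)` → prints [5, 6, 4]
`print(result)` → prints [5, 6, 4, 124, 654]

Answer:
[5, 6, 4]
[5, 6, 4, 124, 654]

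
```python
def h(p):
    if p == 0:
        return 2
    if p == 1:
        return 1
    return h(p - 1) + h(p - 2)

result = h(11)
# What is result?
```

Build up from base cases: h(0)=2, h(1)=1, h(2)=3, h(3)=4, h(4)=7, h(5)=11, h(6)=18, ..., h(11)=199

Answer: 199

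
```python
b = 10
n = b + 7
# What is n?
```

Trace:
`b = 10` → b = 10
`n = b + 7` → n = 17
So n = 17

Answer: 17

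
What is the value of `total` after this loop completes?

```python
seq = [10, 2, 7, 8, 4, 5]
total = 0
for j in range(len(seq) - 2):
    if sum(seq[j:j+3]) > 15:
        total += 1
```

Count windows with sum > 15
`total` takes the values: 0 → 1 → 2 → 3 → 4

Answer: 4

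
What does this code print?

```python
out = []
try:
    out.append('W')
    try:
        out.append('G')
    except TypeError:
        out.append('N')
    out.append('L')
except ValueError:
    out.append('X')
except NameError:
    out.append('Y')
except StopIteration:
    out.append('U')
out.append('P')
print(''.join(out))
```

Execution trace: 'W' (try body) → 'G' (inner try body, no exception) → 'L' (try body, no exception) → 'P' (after the try/except). Output: WGLP

Answer: WGLP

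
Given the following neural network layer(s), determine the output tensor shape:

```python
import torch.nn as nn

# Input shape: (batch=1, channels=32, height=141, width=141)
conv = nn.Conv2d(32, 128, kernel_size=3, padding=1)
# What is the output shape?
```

Input: (1, 32, 141, 141) -> Output: (1, 128, 141, 141)

Answer: (1, 128, 141, 141)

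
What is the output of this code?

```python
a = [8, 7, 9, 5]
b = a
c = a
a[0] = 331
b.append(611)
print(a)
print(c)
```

Key concept: multiple aliases.
Step by step:
`a = [8, 7, 9, 5]` → a = [8, 7, 9, 5]
`b = a` → b = [8, 7, 9, 5] (same object as a)
`c = a` → c = [8, 7, 9, 5] (same object as a, b)
`a[0] = 331` → a = [331, 7, 9, 5] (same object as b, c); b = [331, 7, 9, 5] (same object as a, c); c = [331, 7, 9, 5] (same object as a, b)
`b.append(611)` → a = [331, 7, 9, 5, 611] (same object as b, c); b = [331, 7, 9, 5, 611] (same object as a, c); c = [331, 7, 9, 5, 611] (same object as a, b)
`print(a)` → prints [331, 7, 9, 5, 611]
`print(c)` → prints [331, 7, 9, 5, 611]

Answer:
[331, 7, 9, 5, 611]
[331, 7, 9, 5, 611]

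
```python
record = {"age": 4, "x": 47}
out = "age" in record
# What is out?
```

Trace:
`record = {"age": 4, "x": 47}` → record = {'age': 4, 'x': 47}
`out = "age" in record` → out = True
So out = True

Answer: True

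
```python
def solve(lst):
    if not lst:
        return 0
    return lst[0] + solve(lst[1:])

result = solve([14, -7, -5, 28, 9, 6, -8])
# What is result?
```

14 + (-7) + (-5) + 28 + 9 + 6 + (-8) + 0 = 37

Answer: 37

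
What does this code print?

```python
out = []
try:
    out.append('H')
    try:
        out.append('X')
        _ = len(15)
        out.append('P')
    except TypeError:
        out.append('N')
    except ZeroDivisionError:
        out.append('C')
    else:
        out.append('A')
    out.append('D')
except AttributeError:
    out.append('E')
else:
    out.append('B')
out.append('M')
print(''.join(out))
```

Execution trace: 'H' (try body) → 'X' (inner try body) → 'N' (inner except TypeError) → 'D' (try body, no exception) → 'B' (else) → 'M' (after the try/except). Output: HXNDBM

Answer: HXNDBM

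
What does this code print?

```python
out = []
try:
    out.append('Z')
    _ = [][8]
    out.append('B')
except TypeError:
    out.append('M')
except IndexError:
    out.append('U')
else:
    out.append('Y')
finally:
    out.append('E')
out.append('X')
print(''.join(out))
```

Execution trace: 'Z' (try body) → 'U' (except IndexError) → 'E' (finally) → 'X' (after the try/except). Output: ZUEX

Answer: ZUEX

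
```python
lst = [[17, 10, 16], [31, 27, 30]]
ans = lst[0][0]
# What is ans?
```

Trace:
`lst = [[17, 10, 16], [31, 27, 30]]` → lst = [[17, 10, 16], [31, 27, 30]]
`ans = lst[0][0]` → ans = 17
So ans = 17

Answer: 17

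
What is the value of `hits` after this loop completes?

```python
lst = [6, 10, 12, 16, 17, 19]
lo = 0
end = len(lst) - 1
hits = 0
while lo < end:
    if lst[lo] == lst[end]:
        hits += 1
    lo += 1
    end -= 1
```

Count matching pairs from ends
`hits` takes the values: 0

Answer: 0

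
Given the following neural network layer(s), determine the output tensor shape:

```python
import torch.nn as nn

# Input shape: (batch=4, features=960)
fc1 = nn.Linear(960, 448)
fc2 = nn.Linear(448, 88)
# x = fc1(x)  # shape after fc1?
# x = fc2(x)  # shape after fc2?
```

Input: (4, 960) -> after fc1: (4, 448) -> Output: (4, 88)

Answer: (4, 88)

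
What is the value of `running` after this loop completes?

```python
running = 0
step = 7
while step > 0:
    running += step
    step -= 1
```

Sum 7 down to 1
`running` takes the values: 0 → 7 → 13 → 18 → 22 → 25 → 27 → 28

Answer: 28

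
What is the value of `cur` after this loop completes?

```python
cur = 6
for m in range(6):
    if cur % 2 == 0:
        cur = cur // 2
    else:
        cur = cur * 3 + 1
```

Collatz-style transformation from 6
`cur` takes the values: 6 → 3 → 10 → 5 → 16 → 8 → 4

Answer: 4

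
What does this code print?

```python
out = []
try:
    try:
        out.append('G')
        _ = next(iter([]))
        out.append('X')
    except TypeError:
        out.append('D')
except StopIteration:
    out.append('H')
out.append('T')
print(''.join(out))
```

Execution trace: 'G' (inner try body) → 'H' (outer except StopIteration) → 'T' (after the try/except). Output: GHT

Answer: GHT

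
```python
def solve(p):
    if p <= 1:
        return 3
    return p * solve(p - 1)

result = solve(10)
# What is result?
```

solve(10) = 10 * 9 * 8 * 7 * 6 * 5 * 4 * 3 * 2 * 3 = 10886400

Answer: 10886400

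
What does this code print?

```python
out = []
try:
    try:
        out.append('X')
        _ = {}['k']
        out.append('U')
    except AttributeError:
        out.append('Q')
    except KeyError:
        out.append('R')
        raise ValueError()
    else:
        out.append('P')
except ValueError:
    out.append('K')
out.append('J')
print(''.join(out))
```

Execution trace: 'X' (inner try body) → 'R' (inner except KeyError) → 'K' (outer except ValueError) → 'J' (after the try/except). Output: XRKJ

Answer: XRKJ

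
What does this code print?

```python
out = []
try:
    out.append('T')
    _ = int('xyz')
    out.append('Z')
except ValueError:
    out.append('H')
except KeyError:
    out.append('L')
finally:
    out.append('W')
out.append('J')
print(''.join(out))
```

Execution trace: 'T' (try body) → 'H' (except ValueError) → 'W' (finally) → 'J' (after the try/except). Output: THWJ

Answer: THWJ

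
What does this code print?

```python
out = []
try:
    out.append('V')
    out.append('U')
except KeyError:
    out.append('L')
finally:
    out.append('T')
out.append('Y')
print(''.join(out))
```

Execution trace: 'V' (try body) → 'U' (try body, no exception) → 'T' (finally) → 'Y' (after the try/except). Output: VUTY

Answer: VUTY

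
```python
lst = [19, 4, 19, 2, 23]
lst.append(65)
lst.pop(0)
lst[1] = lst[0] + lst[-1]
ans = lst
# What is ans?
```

Trace:
`lst = [19, 4, 19, 2, 23]` → lst = [19, 4, 19, 2, 23]
`lst.append(65)` → lst = [19, 4, 19, 2, 23, 65]
`lst.pop(0)` → lst = [4, 19, 2, 23, 65]
`lst[1] = lst[0] + lst[-1]` → lst = [4, 69, 2, 23, 65]
`ans = lst` → ans = [4, 69, 2, 23, 65]
So ans = [4, 69, 2, 23, 65]

Answer: [4, 69, 2, 23, 65]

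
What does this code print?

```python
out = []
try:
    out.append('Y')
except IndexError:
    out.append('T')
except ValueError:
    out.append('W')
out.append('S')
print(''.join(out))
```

Execution trace: 'Y' (try body, no exception) → 'S' (after the try/except). Output: YS

Answer: YS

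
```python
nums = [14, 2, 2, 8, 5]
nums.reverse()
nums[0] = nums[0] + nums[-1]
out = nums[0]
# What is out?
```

Trace:
`nums = [14, 2, 2, 8, 5]` → nums = [14, 2, 2, 8, 5]
`nums.reverse()` → nums = [5, 8, 2, 2, 14]
`nums[0] = nums[0] + nums[-1]` → nums = [19, 8, 2, 2, 14]
`out = nums[0]` → out = 19
So out = 19

Answer: 19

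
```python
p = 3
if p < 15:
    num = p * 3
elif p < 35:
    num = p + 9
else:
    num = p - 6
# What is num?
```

Trace:
`p = 3` → p = 3
`if p < 15: ...` → p < 15 is True → num = 9
So num = 9

Answer: 9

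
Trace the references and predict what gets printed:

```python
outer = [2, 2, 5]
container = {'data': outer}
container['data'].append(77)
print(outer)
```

Key concept: dict holds reference to list.
Step by step:
`outer = [2, 2, 5]` → outer = [2, 2, 5]
`container = {'data': outer}` → container = {'data': [2, 2, 5]}
`container['data'].append(77)` → outer = [2, 2, 5, 77]; container = {'data': [2, 2, 5, 77]}
`print(outer)` → prints [2, 2, 5, 77]

Answer: [2, 2, 5, 77]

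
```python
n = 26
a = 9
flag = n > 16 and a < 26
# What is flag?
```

Trace:
`n = 26` → n = 26
`a = 9` → a = 9
`flag = n > 16 and a < 26` → flag = True
So flag = True

Answer: True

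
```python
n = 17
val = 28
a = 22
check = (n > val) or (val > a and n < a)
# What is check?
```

Trace:
`n = 17` → n = 17
`val = 28` → val = 28
`a = 22` → a = 22
`check = (n > val) or (val > a and n < a)` → check = True
So check = True

Answer: True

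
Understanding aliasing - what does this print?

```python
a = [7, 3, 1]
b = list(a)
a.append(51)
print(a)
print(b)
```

Key concept: list() constructor creates copy.
Step by step:
`a = [7, 3, 1]` → a = [7, 3, 1]
`b = list(a)` → b = [7, 3, 1]
`a.append(51)` → a = [7, 3, 1, 51]
`print(a)` → prints [7, 3, 1, 51]
`print(b)` → prints [7, 3, 1]

Answer:
[7, 3, 1, 51]
[7, 3, 1]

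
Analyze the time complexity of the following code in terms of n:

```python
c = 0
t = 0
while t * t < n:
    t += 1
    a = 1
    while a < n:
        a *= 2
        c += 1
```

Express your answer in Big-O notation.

Each loop level contributes: √n × log n. Multiplying the contributions gives O(√n log n).

Answer: O(√n log n)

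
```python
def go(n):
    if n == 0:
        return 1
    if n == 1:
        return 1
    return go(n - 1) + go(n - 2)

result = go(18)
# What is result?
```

Build up from base cases: go(0)=1, go(1)=1, go(2)=2, go(3)=3, go(4)=5, go(5)=8, go(6)=13, ..., go(18)=4181

Answer: 4181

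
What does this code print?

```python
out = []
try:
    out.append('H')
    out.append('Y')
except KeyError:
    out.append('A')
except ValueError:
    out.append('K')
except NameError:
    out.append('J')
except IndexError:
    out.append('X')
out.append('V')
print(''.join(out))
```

Execution trace: 'H' (try body) → 'Y' (try body, no exception) → 'V' (after the try/except). Output: HYV

Answer: HYV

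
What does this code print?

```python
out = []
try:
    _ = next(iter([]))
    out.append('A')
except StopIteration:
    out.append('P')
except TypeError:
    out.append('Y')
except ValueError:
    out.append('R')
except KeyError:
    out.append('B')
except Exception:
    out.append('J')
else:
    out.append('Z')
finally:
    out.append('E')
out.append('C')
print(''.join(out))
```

Execution trace: 'P' (except StopIteration) → 'E' (finally) → 'C' (after the try/except). Output: PEC

Answer: PEC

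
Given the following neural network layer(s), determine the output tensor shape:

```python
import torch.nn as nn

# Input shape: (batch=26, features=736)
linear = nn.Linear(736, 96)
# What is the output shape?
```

Input: (26, 736) -> Output: (26, 96)

Answer: (26, 96)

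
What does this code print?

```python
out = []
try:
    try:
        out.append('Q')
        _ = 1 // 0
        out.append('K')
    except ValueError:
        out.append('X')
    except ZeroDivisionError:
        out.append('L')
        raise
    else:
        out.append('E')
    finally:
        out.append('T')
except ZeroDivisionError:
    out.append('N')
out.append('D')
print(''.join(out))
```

Execution trace: 'Q' (inner try body) → 'L' (inner except ZeroDivisionError) → 'T' (inner finally) → 'N' (outer except ZeroDivisionError) → 'D' (after the try/except). Output: QLTND

Answer: QLTND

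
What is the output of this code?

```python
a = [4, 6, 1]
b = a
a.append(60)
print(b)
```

Key concept: basic list aliasing.
Step by step:
`a = [4, 6, 1]` → a = [4, 6, 1]
`b = a` → b = [4, 6, 1] (same object as a)
`a.append(60)` → a = [4, 6, 1, 60] (same object as b); b = [4, 6, 1, 60] (same object as a)
`print(b)` → prints [4, 6, 1, 60]

Answer: [4, 6, 1, 60]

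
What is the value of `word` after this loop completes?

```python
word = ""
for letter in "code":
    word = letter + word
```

Reverse 'code'
`word` takes the values: "" → "c" → "oc" → "doc" → "edoc"

Answer: "edoc"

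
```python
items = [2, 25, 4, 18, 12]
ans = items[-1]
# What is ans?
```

Trace:
`items = [2, 25, 4, 18, 12]` → items = [2, 25, 4, 18, 12]
`ans = items[-1]` → ans = 12
So ans = 12

Answer: 12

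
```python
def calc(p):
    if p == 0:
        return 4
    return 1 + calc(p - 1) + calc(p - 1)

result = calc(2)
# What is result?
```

calc(p) = 1 + 2·calc(p-1), calc(0)=4. Closed form: (4+1)·2^2 - 1 = 19.

Answer: 19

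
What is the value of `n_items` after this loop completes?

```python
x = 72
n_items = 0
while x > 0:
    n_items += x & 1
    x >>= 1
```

Count set bits in 72 (binary: 0b1001000)
`n_items` takes the values: 0 → 1 → 2

Answer: 2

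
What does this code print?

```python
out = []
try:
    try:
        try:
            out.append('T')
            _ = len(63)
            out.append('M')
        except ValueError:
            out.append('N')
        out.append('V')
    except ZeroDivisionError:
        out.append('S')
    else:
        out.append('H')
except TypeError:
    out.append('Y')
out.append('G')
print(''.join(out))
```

Execution trace: 'T' (inner try body) → 'Y' (outer except TypeError) → 'G' (after the try/except). Output: TYG

Answer: TYG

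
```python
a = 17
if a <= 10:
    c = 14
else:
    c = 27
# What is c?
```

Trace:
`a = 17` → a = 17
`if a <= 10: ...` → a <= 10 is False, take else branch → c = 27
So c = 27

Answer: 27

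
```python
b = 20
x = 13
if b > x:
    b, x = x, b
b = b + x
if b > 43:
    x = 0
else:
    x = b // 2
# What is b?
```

Trace:
`b = 20` → b = 20
`x = 13` → x = 13
`if b > x: ...` → b > x is True → b = 13; x = 20
`b = b + x` → b = 33
`if b > 43: ...` → b > 43 is False, take else branch → x = 16
So b = 33

Answer: 33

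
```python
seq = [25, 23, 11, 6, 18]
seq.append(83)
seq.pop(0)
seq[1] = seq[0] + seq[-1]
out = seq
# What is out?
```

Trace:
`seq = [25, 23, 11, 6, 18]` → seq = [25, 23, 11, 6, 18]
`seq.append(83)` → seq = [25, 23, 11, 6, 18, 83]
`seq.pop(0)` → seq = [23, 11, 6, 18, 83]
`seq[1] = seq[0] + seq[-1]` → seq = [23, 106, 6, 18, 83]
`out = seq` → out = [23, 106, 6, 18, 83]
So out = [23, 106, 6, 18, 83]

Answer: [23, 106, 6, 18, 83]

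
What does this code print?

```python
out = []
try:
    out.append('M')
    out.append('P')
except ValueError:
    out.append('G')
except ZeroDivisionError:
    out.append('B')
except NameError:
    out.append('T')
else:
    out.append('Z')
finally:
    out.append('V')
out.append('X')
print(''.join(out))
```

Execution trace: 'M' (try body) → 'P' (try body, no exception) → 'Z' (else) → 'V' (finally) → 'X' (after the try/except). Output: MPZVX

Answer: MPZVX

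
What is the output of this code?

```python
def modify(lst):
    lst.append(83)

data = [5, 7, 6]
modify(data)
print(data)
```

Key concept: function modifies passed list.
Step by step:
`data = [5, 7, 6]` → data = [5, 7, 6]
`modify(data)` → data = [5, 7, 6, 83]
`print(data)` → prints [5, 7, 6, 83]

Answer: [5, 7, 6, 83]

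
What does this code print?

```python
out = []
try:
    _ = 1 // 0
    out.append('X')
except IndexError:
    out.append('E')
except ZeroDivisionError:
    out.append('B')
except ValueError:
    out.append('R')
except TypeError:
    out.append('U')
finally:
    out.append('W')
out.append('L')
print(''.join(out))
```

Execution trace: 'B' (except ZeroDivisionError) → 'W' (finally) → 'L' (after the try/except). Output: BWL

Answer: BWL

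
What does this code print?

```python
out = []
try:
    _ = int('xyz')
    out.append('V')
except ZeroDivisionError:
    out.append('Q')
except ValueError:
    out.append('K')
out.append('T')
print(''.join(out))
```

Execution trace: 'K' (except ValueError) → 'T' (after the try/except). Output: KT

Answer: KT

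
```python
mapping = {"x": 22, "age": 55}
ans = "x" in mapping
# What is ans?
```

Trace:
`mapping = {"x": 22, "age": 55}` → mapping = {'x': 22, 'age': 55}
`ans = "x" in mapping` → ans = True
So ans = True

Answer: True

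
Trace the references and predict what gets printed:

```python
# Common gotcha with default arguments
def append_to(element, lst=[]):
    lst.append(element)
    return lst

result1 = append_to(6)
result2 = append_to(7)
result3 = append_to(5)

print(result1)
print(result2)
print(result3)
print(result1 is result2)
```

Key concept: mutable default argument gotcha.
Step by step:
`result1 = append_to(6)` → result1 = [6]
`result2 = append_to(7)` → result1 = [6, 7] (same object as result2); result2 = [6, 7] (same object as result1)
`result3 = append_to(5)` → result1 = [6, 7, 5] (same object as result2, result3); result2 = [6, 7, 5] (same object as result1, result3); result3 = [6, 7, 5] (same object as result1, result2)
`print(result1)` → prints [6, 7, 5]
`print(result2)` → prints [6, 7, 5]
`print(result3)` → prints [6, 7, 5]
`print(result1 is result2)` → prints True

Answer:
[6, 7, 5]
[6, 7, 5]
[6, 7, 5]
True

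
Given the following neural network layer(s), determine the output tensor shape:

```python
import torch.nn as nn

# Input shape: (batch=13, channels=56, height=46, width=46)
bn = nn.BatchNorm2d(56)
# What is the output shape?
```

Input: (13, 56, 46, 46) -> Output: (13, 56, 46, 46)

Answer: (13, 56, 46, 46)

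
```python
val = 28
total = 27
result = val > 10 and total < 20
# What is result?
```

Trace:
`val = 28` → val = 28
`total = 27` → total = 27
`result = val > 10 and total < 20` → result = False
So result = False

Answer: False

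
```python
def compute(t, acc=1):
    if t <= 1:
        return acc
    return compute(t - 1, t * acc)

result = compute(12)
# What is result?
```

Accumulator trace (n, acc): (12, 1) -> (11, 12) -> (10, 132) -> (9, 1320) -> (8, 11880) -> (7, 95040) -> (6, 665280) -> (5, 3991680) -> (4, 19958400) -> (3, 79833600) -> (2, 239500800) -> (1, 479001600) -> return 479001600

Answer: 479001600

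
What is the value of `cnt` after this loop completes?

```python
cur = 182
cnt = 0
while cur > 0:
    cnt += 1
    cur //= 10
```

Count digits by repeated division by 10
`cnt` takes the values: 0 → 1 → 2 → 3

Answer: 3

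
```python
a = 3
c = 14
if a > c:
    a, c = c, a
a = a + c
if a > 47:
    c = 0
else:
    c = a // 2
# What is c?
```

Trace:
`a = 3` → a = 3
`c = 14` → c = 14
`if a > c: ...` → a > c is False → no variable changes
`a = a + c` → a = 17
`if a > 47: ...` → a > 47 is False, take else branch → c = 8
So c = 8

Answer: 8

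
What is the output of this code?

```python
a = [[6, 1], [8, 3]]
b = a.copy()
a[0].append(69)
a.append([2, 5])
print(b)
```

Key concept: shallow copy with nested lists.
Step by step:
`a = [[6, 1], [8, 3]]` → a = [[6, 1], [8, 3]]
`b = a.copy()` → b = [[6, 1], [8, 3]]
`a[0].append(69)` → a = [[6, 1, 69], [8, 3]]; b = [[6, 1, 69], [8, 3]]
`a.append([2, 5])` → a = [[6, 1, 69], [8, 3], [2, 5]]
`print(b)` → prints [[6, 1, 69], [8, 3]]

Answer: [[6, 1, 69], [8, 3]]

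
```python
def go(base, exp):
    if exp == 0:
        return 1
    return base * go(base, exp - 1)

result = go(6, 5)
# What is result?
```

go(6, 5) = 6 * 6 * 6 * 6 * 6 = 7776

Answer: 7776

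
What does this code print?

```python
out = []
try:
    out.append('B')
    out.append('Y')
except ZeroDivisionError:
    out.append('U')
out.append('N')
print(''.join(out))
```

Execution trace: 'B' (try body) → 'Y' (try body, no exception) → 'N' (after the try/except). Output: BYN

Answer: BYN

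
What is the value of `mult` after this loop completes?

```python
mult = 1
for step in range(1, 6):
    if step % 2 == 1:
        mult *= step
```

Product of odd numbers 1 to 5
`mult` takes the values: 1 → 3 → 15

Answer: 15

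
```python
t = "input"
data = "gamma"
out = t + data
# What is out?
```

Trace:
`t = "input"` → t = 'input'
`data = "gamma"` → data = 'gamma'
`out = t + data` → out = 'inputgamma'
So out = 'inputgamma'

Answer: 'inputgamma'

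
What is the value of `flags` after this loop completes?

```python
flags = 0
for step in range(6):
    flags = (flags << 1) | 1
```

Build 6 consecutive 1-bits: 0b111111
`flags` takes the values: 0 → 1 → 3 → 7 → 15 → 31 → 63

Answer: 63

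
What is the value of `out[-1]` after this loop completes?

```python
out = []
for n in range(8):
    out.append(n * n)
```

Last element of squares 0 to 7
`out` takes the values: [] → [0] → [0, 1] → [0, 1, 4] → [0, 1, 4, 9] → [0, 1, 4, 9, 16] → [0, 1, 4, 9, 16, 25] → [0, 1, 4, 9, 16, 25, 36] → [0, 1, 4, 9, 16, 25, 36, 49]
So `out[-1]` = 49

Answer: 49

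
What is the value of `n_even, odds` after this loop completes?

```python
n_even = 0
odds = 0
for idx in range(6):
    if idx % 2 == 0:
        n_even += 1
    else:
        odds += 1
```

Count evens and odds in range(6)
`n_even, odds` takes the values: (0, 0) → (1, 0) → (1, 1) → (2, 1) → (2, 2) → (3, 2) → (3, 3)

Answer: 3, 3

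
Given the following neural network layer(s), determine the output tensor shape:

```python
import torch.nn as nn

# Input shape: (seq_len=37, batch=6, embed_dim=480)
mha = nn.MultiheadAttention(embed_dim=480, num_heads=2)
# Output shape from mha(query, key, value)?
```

Input: (37, 6, 480) -> Output: (37, 6, 480)

Answer: (37, 6, 480)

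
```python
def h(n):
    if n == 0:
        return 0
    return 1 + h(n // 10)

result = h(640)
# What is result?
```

Count of digits of 640: 3

Answer: 3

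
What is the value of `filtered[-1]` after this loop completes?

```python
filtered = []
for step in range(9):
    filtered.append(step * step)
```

Last element of squares 0 to 8
`filtered` takes the values: [] → [0] → [0, 1] → [0, 1, 4] → [0, 1, 4, 9] → [0, 1, 4, 9, 16] → [0, 1, 4, 9, 16, 25] → [0, 1, 4, 9, 16, 25, 36] → [0, 1, 4, 9, 16, 25, 36, 49] → [0, 1, 4, 9, 16, 25, 36, 49, 64]
So `filtered[-1]` = 64

Answer: 64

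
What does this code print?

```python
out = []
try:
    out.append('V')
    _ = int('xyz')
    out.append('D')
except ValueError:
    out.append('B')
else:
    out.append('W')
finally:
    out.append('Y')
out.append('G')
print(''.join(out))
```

Execution trace: 'V' (try body) → 'B' (except ValueError) → 'Y' (finally) → 'G' (after the try/except). Output: VBYG

Answer: VBYG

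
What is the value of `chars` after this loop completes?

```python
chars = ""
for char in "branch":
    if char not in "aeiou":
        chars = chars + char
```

Remove vowels from 'branch'
`chars` takes the values: "" → "b" → "br" → "brn" → "brnc" → "brnch"

Answer: "brnch"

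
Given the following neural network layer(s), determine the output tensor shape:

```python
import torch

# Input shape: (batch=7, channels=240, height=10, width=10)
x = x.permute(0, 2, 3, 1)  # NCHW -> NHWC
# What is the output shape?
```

Input: (7, 240, 10, 10) -> Output: (7, 10, 10, 240)

Answer: (7, 10, 10, 240)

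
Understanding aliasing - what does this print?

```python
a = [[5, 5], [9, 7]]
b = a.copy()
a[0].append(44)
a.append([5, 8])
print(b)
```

Key concept: shallow copy with nested lists.
Step by step:
`a = [[5, 5], [9, 7]]` → a = [[5, 5], [9, 7]]
`b = a.copy()` → b = [[5, 5], [9, 7]]
`a[0].append(44)` → a = [[5, 5, 44], [9, 7]]; b = [[5, 5, 44], [9, 7]]
`a.append([5, 8])` → a = [[5, 5, 44], [9, 7], [5, 8]]
`print(b)` → prints [[5, 5, 44], [9, 7]]

Answer: [[5, 5, 44], [9, 7]]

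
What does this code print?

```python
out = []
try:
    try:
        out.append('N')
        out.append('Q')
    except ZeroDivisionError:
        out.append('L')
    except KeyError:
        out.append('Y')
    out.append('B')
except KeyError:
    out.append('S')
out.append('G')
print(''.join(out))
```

Execution trace: 'N' (inner try body) → 'Q' (inner try body, no exception) → 'B' (try body, no exception) → 'G' (after the try/except). Output: NQBG

Answer: NQBG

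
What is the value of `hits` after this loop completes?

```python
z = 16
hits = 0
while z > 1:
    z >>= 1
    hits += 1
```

Count right shifts until 1
`hits` takes the values: 0 → 1 → 2 → 3 → 4

Answer: 4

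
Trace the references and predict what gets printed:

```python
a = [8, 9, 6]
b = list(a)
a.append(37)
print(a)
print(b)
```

Key concept: list() constructor creates copy.
Step by step:
`a = [8, 9, 6]` → a = [8, 9, 6]
`b = list(a)` → b = [8, 9, 6]
`a.append(37)` → a = [8, 9, 6, 37]
`print(a)` → prints [8, 9, 6, 37]
`print(b)` → prints [8, 9, 6]

Answer:
[8, 9, 6, 37]
[8, 9, 6]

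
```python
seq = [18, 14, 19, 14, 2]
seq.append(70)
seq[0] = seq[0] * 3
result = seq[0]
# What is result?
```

Trace:
`seq = [18, 14, 19, 14, 2]` → seq = [18, 14, 19, 14, 2]
`seq.append(70)` → seq = [18, 14, 19, 14, 2, 70]
`seq[0] = seq[0] * 3` → seq = [54, 14, 19, 14, 2, 70]
`result = seq[0]` → result = 54
So result = 54

Answer: 54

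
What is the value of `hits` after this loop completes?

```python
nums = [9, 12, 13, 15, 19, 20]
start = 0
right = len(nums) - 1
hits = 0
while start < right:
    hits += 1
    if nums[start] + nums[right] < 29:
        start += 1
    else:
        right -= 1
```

Steps to find pair summing to 29
`hits` takes the values: 0 → 1 → 2 → 3 → 4 → 5

Answer: 5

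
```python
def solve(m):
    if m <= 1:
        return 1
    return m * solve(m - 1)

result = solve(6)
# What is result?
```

solve(6) = 6 * 5 * 4 * 3 * 2 * 1 = 720

Answer: 720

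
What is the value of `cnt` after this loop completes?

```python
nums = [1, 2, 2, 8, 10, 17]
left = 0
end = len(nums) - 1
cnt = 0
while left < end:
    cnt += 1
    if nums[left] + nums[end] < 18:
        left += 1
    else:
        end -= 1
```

Steps to find pair summing to 18
`cnt` takes the values: 0 → 1 → 2 → 3 → 4 → 5

Answer: 5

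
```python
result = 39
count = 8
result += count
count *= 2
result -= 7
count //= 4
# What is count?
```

Trace:
`result = 39` → result = 39
`count = 8` → count = 8
`result += count` → result = 47
`count *= 2` → count = 16
`result -= 7` → result = 40
`count //= 4` → count = 4
So count = 4

Answer: 4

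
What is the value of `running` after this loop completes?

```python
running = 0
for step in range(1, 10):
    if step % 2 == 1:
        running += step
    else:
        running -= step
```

Add odd, subtract even
`running` takes the values: 0 → 1 → -1 → 2 → -2 → 3 → -3 → 4 → -4 → 5

Answer: 5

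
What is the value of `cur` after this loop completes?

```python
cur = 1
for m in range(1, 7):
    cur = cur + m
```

Start at 1, add 1 through 6
`cur` takes the values: 1 → 2 → 4 → 7 → 11 → 16 → 22

Answer: 22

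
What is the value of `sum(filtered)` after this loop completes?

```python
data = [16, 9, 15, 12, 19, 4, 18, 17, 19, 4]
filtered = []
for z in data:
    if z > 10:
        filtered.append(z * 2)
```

Sum of doubled values > 10
`filtered` takes the values: [] → [32] → [32, 30] → [32, 30, 24] → [32, 30, 24, 38] → [32, 30, 24, 38, 36] → [32, 30, 24, 38, 36, 34] → [32, 30, 24, 38, 36, 34, 38]
So `sum(filtered)` = 232

Answer: 232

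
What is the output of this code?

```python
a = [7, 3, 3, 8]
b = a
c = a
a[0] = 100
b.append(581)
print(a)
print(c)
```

Key concept: multiple aliases.
Step by step:
`a = [7, 3, 3, 8]` → a = [7, 3, 3, 8]
`b = a` → b = [7, 3, 3, 8] (same object as a)
`c = a` → c = [7, 3, 3, 8] (same object as a, b)
`a[0] = 100` → a = [100, 3, 3, 8] (same object as b, c); b = [100, 3, 3, 8] (same object as a, c); c = [100, 3, 3, 8] (same object as a, b)
`b.append(581)` → a = [100, 3, 3, 8, 581] (same object as b, c); b = [100, 3, 3, 8, 581] (same object as a, c); c = [100, 3, 3, 8, 581] (same object as a, b)
`print(a)` → prints [100, 3, 3, 8, 581]
`print(c)` → prints [100, 3, 3, 8, 581]

Answer:
[100, 3, 3, 8, 581]
[100, 3, 3, 8, 581]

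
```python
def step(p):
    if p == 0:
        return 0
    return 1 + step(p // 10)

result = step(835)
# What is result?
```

Count of digits of 835: 3

Answer: 3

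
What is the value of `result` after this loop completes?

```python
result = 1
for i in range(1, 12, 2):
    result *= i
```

Product of 1, 3, 5, ... up to 11
`result` takes the values: 1 → 3 → 15 → 105 → 945 → 10395

Answer: 10395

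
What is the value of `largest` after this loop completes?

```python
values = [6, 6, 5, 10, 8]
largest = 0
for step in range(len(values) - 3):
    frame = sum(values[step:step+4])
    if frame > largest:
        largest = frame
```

Max sum of 4-element window in [6, 6, 5, 10, 8]
`largest` takes the values: 0 → 27 → 29

Answer: 29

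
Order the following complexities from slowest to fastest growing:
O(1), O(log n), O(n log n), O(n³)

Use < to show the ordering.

Ordered by growth rate: O(1) < O(log n) < O(n log n) < O(n³)

Answer: O(1) < O(log n) < O(n log n) < O(n³)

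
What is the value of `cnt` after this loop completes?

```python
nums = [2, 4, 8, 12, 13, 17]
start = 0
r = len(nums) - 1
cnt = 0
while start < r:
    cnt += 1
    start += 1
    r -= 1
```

Iterations until pointers meet (list length 6)
`cnt` takes the values: 0 → 1 → 2 → 3

Answer: 3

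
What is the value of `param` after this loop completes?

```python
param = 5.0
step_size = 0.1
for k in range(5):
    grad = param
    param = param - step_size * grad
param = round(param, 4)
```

Gradient descent: w = 5.0 * (1 - 0.1)^5
`param` takes the values: 5.0 → 4.5 → 4.05 → 3.645 → 3.2805 → 2.95245 → 2.9524

Answer: 2.9524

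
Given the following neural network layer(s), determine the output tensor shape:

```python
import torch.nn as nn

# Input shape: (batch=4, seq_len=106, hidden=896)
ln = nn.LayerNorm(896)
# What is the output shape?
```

Input: (4, 106, 896) -> Output: (4, 106, 896)

Answer: (4, 106, 896)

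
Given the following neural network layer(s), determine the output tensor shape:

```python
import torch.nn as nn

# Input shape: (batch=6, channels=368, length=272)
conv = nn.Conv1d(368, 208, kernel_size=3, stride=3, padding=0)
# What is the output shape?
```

Input: (6, 368, 272) -> Output: (6, 208, 90)

Answer: (6, 208, 90)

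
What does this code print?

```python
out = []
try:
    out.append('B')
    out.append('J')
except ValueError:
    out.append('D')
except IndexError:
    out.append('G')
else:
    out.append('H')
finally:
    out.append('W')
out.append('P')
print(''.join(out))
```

Execution trace: 'B' (try body) → 'J' (try body, no exception) → 'H' (else) → 'W' (finally) → 'P' (after the try/except). Output: BJHWP

Answer: BJHWP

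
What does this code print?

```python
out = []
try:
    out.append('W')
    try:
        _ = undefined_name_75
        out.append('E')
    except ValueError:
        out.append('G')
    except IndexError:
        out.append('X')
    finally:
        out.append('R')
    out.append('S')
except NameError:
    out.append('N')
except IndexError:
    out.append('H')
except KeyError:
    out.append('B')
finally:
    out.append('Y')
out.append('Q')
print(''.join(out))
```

Execution trace: 'W' (try body) → 'R' (inner finally) → 'N' (except NameError) → 'Y' (finally) → 'Q' (after the try/except). Output: WRNYQ

Answer: WRNYQ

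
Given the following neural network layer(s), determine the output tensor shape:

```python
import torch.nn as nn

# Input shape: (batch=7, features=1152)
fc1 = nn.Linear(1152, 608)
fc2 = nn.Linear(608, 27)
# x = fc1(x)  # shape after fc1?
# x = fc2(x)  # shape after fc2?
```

Input: (7, 1152) -> after fc1: (7, 608) -> Output: (7, 27)

Answer: (7, 27)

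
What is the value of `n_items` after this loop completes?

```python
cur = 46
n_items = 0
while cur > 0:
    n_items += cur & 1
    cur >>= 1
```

Count set bits in 46 (binary: 0b101110)
`n_items` takes the values: 0 → 1 → 2 → 3 → 4

Answer: 4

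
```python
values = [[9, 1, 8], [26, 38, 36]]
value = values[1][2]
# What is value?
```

Trace:
`values = [[9, 1, 8], [26, 38, 36]]` → values = [[9, 1, 8], [26, 38, 36]]
`value = values[1][2]` → value = 36
So value = 36

Answer: 36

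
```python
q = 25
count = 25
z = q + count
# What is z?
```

Trace:
`q = 25` → q = 25
`count = 25` → count = 25
`z = q + count` → z = 50
So z = 50

Answer: 50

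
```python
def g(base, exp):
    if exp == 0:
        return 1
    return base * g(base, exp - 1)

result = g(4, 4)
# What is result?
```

g(4, 4) = 4 * 4 * 4 * 4 = 256

Answer: 256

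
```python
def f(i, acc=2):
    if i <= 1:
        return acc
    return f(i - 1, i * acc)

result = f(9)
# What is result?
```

Accumulator trace (n, acc): (9, 2) -> (8, 18) -> (7, 144) -> (6, 1008) -> (5, 6048) -> (4, 30240) -> (3, 120960) -> (2, 362880) -> (1, 725760) -> return 725760

Answer: 725760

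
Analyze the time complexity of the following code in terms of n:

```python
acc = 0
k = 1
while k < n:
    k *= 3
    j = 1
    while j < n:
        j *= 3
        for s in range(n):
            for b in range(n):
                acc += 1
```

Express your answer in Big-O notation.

Each loop level contributes: log n × log n × n × n. Multiplying the contributions gives O(n^2 log² n).

Answer: O(n^2 log² n)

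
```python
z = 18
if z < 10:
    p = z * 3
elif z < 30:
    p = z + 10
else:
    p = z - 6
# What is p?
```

Trace:
`z = 18` → z = 18
`if z < 10: ...` → z < 10 is False, z < 30 is True → p = 28
So p = 28

Answer: 28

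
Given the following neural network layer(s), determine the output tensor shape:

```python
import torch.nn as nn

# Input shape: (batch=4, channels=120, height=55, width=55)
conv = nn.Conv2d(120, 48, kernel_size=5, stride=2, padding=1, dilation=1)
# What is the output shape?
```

Input: (4, 120, 55, 55) -> Output: (4, 48, 27, 27)

Answer: (4, 48, 27, 27)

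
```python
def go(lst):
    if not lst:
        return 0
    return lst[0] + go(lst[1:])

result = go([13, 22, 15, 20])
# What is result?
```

13 + 22 + 15 + 20 + 0 = 70

Answer: 70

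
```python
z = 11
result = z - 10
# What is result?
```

Trace:
`z = 11` → z = 11
`result = z - 10` → result = 1
So result = 1

Answer: 1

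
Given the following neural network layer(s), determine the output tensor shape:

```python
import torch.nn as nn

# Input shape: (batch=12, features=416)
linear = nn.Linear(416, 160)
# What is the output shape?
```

Input: (12, 416) -> Output: (12, 160)

Answer: (12, 160)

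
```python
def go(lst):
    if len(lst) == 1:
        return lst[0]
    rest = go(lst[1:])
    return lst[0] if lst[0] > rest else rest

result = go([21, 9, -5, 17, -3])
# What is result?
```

Recursive max over [21, 9, -5, 17, -3] = 21

Answer: 21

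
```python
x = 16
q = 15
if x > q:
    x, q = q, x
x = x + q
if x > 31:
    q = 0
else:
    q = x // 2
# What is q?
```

Trace:
`x = 16` → x = 16
`q = 15` → q = 15
`if x > q: ...` → x > q is True → x = 15; q = 16
`x = x + q` → x = 31
`if x > 31: ...` → x > 31 is False, take else branch → q = 15
So q = 15

Answer: 15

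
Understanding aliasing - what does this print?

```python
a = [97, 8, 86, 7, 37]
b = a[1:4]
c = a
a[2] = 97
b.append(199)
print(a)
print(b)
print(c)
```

Key concept: slice vs alias.
Step by step:
`a = [97, 8, 86, 7, 37]` → a = [97, 8, 86, 7, 37]
`b = a[1:4]` → b = [8, 86, 7]
`c = a` → c = [97, 8, 86, 7, 37] (same object as a)
`a[2] = 97` → a = [97, 8, 97, 7, 37] (same object as c); c = [97, 8, 97, 7, 37] (same object as a)
`b.append(199)` → b = [8, 86, 7, 199]
`print(a)` → prints [97, 8, 97, 7, 37]
`print(b)` → prints [8, 86, 7, 199]
`print(c)` → prints [97, 8, 97, 7, 37]

Answer:
[97, 8, 97, 7, 37]
[8, 86, 7, 199]
[97, 8, 97, 7, 37]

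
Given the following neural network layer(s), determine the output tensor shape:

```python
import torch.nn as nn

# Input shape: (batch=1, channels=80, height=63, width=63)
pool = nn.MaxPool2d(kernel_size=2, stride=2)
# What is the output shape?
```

Input: (1, 80, 63, 63) -> Output: (1, 80, 31, 31)

Answer: (1, 80, 31, 31)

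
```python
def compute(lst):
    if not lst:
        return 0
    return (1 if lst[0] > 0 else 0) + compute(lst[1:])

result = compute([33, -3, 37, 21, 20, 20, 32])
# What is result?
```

Count of positive elements in [33, -3, 37, 21, 20, 20, 32] = 6

Answer: 6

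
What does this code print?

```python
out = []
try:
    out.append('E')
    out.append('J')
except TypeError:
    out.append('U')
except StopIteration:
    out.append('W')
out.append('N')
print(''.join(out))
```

Execution trace: 'E' (try body) → 'J' (try body, no exception) → 'N' (after the try/except). Output: EJN

Answer: EJN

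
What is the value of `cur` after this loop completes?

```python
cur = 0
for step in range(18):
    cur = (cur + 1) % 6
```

Increment mod 6, 18 times = 0
`cur` takes the values: 0 → 1 → 2 → 3 → 4 → 5 → 0 → 1 → 2 → 3 → 4 → 5 → 0 → 1 → 2 → 3 → 4 → 5 → 0

Answer: 0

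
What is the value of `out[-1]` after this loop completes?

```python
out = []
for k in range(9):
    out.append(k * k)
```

Last element of squares 0 to 8
`out` takes the values: [] → [0] → [0, 1] → [0, 1, 4] → [0, 1, 4, 9] → [0, 1, 4, 9, 16] → [0, 1, 4, 9, 16, 25] → [0, 1, 4, 9, 16, 25, 36] → [0, 1, 4, 9, 16, 25, 36, 49] → [0, 1, 4, 9, 16, 25, 36, 49, 64]
So `out[-1]` = 64

Answer: 64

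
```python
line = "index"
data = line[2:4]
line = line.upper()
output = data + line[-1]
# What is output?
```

Trace:
`line = "index"` → line = 'index'
`data = line[2:4]` → data = 'de'
`line = line.upper()` → line = 'INDEX'
`output = data + line[-1]` → output = 'deX'
So output = 'deX'

Answer: 'deX'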